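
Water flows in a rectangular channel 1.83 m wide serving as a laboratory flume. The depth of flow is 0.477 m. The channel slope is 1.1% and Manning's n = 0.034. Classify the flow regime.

Flow area A = b·y = 1.83 × 0.477 = 0.8729 m². Wetted perimeter P = b + 2y = 1.83 + 2×0.477 = 2.784 m.
Hydraulic radius R = A/P = 0.8729/2.784 = 0.3135 m.
V = (1/n) R^(2/3) √S = (1/0.034) × 0.3135^(2/3) × √0.011 = 1.424 m/s. Hydraulic depth D_h = A/T = 0.8729/1.83 = 0.477 m.
Froude number Fr = V/√(g·D_h) = 1.424/√(9.81×0.477) = 0.658, which is less than 1, so the flow is subcritical.

subcritical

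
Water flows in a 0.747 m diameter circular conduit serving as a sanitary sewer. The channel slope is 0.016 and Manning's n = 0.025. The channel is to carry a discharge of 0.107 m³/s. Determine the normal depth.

Manning's equation rearranged: A R^(2/3) = nQ / (1·√S) = 0.025 × 0.107 / (√0.016) = 0.02115.
Trying y = 0.145 m: A R^(2/3) = 0.0118 — too small.
Trying y = 0.194 m: A R^(2/3) = 0.02115 — matches.

y_n = 0.194 m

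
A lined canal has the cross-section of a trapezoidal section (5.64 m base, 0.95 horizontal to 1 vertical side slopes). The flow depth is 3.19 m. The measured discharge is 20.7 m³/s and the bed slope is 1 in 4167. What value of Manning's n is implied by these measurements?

n = 0.0319

With bottom width b = 5.64 m and side slope z = 0.95: A = (b + zy)y = (5.64 + 0.95×3.19)×3.19 = 27.66 m²; P = b + 2y√(1+z²) = 5.64 + 2×3.19×1.379 = 14.44 m.
Hydraulic radius R = A/P = 27.66/14.44 = 1.915 m.
Rearranging Manning's equation: n = (1/Q) A R^(2/3) S^(1/2) = (1/20.7) × 27.66 × 1.915^(2/3) × √0.00024 = 0.0319.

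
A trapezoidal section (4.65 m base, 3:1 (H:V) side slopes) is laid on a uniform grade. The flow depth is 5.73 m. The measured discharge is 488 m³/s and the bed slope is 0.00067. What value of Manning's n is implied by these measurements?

n = 0.014

With bottom width b = 4.65 m and side slope z = 3: A = (b + zy)y = (4.65 + 3×5.73)×5.73 = 125.1 m²; P = b + 2y√(1+z²) = 4.65 + 2×5.73×3.162 = 40.89 m.
Hydraulic radius R = A/P = 125.1/40.89 = 3.061 m.
Rearranging Manning's equation: n = (1/Q) A R^(2/3) S^(1/2) = (1/488) × 125.1 × 3.061^(2/3) × √0.00067 = 0.014.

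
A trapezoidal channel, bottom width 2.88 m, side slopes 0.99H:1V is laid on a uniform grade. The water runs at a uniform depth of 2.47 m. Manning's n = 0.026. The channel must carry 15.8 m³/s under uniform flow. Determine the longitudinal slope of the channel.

S = 0.000662

With bottom width b = 2.88 m and side slope z = 0.99: A = (b + zy)y = (2.88 + 0.99×2.47)×2.47 = 13.15 m²; P = b + 2y√(1+z²) = 2.88 + 2×2.47×1.407 = 9.831 m.
Hydraulic radius R = A/P = 13.15/9.831 = 1.338 m.
From Manning's equation, S = [nQ / (1 A R^(2/3))]² = [0.026 × 15.8 / (1 × 13.15 × 1.338^(2/3))]² = 0.000662.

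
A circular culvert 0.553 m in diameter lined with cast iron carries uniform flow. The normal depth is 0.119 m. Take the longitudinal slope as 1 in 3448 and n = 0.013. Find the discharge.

Q = 0.00854 m³/s

For a circular section of diameter D = 0.553 m at depth y = 0.119 m, the central angle is θ = 2 arccos(1 − 2y/D) = 1.93 rad. Then A = (D²/8)(θ − sin θ) = 0.03796 m² and P = Dθ/2 = 0.5335 m.
Hydraulic radius R = A/P = 0.03796/0.5335 = 0.07116 m.
Manning's equation: Q = (1/n) A R^(2/3) S^(1/2) = (1/0.013) × 0.03796 × 0.07116^(2/3) × 0.00029^(1/2) = 0.00854 m³/s.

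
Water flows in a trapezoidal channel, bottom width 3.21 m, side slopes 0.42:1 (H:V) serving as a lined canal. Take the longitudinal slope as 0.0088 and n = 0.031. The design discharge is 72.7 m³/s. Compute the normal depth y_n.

y_n = 3.72 m

Manning's equation rearranged: A R^(2/3) = nQ / (1·√S) = 0.031 × 72.7 / (√0.0088) = 24.02.
Trying y = 4.13 m: A R^(2/3) = 28.84 — over.
Trying y = 2.93 m: A R^(2/3) = 15.97 — short.
Trying y = 3.72 m: A R^(2/3) = 24.02 — ≈ 24.02.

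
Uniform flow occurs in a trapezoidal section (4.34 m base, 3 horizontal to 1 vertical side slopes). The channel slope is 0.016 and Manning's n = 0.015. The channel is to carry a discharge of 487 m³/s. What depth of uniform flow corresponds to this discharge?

Manning's equation rearranged: A R^(2/3) = nQ / (1·√S) = 0.015 × 487 / (√0.016) = 57.75.
At y = 2.67 m: A R^(2/3) = 44.23 — too small.
At y = 3.47 m: A R^(2/3) = 79.81 — too large.
At y = 3.01 m: A R^(2/3) = 57.81 — close enough.

y_n = 3.01 m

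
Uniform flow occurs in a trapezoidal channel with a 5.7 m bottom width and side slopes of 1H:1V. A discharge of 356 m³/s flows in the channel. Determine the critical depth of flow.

At critical depth, Q² T / (g A³) = 1, i.e. A³/T = Q²/g = 356²/9.81 = 12920.
Trying y = 6.69 m: A³/T = 29850 — high.
Trying y = 3.67 m: A³/T = 3118 — low.
Trying y = 5.39 m: A³/T = 12960 — close enough.

y_c = 5.39 m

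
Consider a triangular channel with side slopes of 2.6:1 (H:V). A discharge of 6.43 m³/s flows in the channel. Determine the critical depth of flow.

At critical depth, Q² T / (g A³) = 1, i.e. A³/T = Q²/g = 6.43²/9.81 = 4.215.
Try y = 1.26 m: A³/T = 10.73 — high.
Try y = 0.94 m: A³/T = 2.481 — low.
Try y = 1.05 m: A³/T = 4.314 — matches.

y_c = 1.05 m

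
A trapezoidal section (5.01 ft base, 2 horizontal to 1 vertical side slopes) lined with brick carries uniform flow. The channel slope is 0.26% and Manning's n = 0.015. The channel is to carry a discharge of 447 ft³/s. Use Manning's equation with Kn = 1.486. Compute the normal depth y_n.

y_n = 3.97 ft

Manning's equation rearranged: A R^(2/3) = nQ / (1.486·√S) = 0.015 × 447 / (1.486 × √0.0026) = 88.49.
At y = 4.95 ft: A R^(2/3) = 143.8 — too large.
At y = 3.34 ft: A R^(2/3) = 61.1 — too small.
At y = 3.97 ft: A R^(2/3) = 88.5 — close enough.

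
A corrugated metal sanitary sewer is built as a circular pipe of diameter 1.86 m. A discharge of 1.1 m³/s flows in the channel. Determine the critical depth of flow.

y_c = 0.5 m

At critical depth, Q² T / (g A³) = 1, i.e. A³/T = Q²/g = 1.1²/9.81 = 0.1233.
At y = 0.614 m: A³/T = 0.2737 — too large.
At y = 0.5 m: A³/T = 0.1234 — ≈ 0.1233.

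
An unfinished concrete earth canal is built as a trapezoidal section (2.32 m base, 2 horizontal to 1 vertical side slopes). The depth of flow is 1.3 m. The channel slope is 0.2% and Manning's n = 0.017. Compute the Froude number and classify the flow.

With bottom width b = 2.32 m and side slope z = 2: A = (b + zy)y = (2.32 + 2×1.3)×1.3 = 6.396 m²; P = b + 2y√(1+z²) = 2.32 + 2×1.3×2.236 = 8.134 m.
Hydraulic radius R = A/P = 6.396/8.134 = 0.7864 m.
V = (1/n) R^(2/3) √S = (1/0.017) × 0.7864^(2/3) × √0.002 = 2.241 m/s. Hydraulic depth D_h = A/T = 6.396/7.52 = 0.8505 m.
Froude number Fr = V/√(g·D_h) = 2.241/√(9.81×0.8505) = 0.776, which is less than 1, so the flow is subcritical.

subcritical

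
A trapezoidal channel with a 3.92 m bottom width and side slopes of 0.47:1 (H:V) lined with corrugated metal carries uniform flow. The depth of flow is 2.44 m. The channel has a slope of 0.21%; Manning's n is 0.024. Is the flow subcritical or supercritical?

With bottom width b = 3.92 m and side slope z = 0.47: A = (b + zy)y = (3.92 + 0.47×2.44)×2.44 = 12.36 m²; P = b + 2y√(1+z²) = 3.92 + 2×2.44×1.105 = 9.312 m.
Hydraulic radius R = A/P = 12.36/9.312 = 1.328 m.
V = (1/n) R^(2/3) √S = (1/0.024) × 1.328^(2/3) × √0.0021 = 2.306 m/s. Hydraulic depth D_h = A/T = 12.36/6.214 = 1.99 m.
Froude number Fr = V/√(g·D_h) = 2.306/√(9.81×1.99) = 0.522, which is less than 1, so the flow is subcritical.

subcritical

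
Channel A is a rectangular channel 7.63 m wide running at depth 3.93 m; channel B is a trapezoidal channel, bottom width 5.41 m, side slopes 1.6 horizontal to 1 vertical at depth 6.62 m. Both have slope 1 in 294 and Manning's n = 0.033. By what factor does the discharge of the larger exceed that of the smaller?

Channel A: Flow area A = b·y = 7.63 × 3.93 = 29.99 m². Wetted perimeter P = b + 2y = 7.63 + 2×3.93 = 15.49 m. Hydraulic radius R = A/P = 29.99/15.49 = 1.936 m. Q_A = (1/0.033)·29.99·1.936^(2/3)·√0.003401 = 82.31 m³/s.
Channel B: With bottom width b = 5.41 m and side slope z = 1.6: A = (b + zy)y = (5.41 + 1.6×6.62)×6.62 = 105.9 m²; P = b + 2y√(1+z²) = 5.41 + 2×6.62×1.887 = 30.39 m. Hydraulic radius R = A/P = 105.9/30.39 = 3.486 m. Q_B = (1/0.033)·105.9·3.486^(2/3)·√0.003401 = 430.4 m³/s.
The larger discharge is 430.4 m³/s and the smaller is 82.31 m³/s; the ratio is 5.23.

5.23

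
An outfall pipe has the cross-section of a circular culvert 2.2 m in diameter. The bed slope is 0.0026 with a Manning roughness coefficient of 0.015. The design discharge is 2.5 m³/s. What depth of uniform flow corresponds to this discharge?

Manning's equation rearranged: A R^(2/3) = nQ / (1·√S) = 0.015 × 2.5 / (√0.0026) = 0.7354.
Trying y = 0.562 m: A R^(2/3) = 0.3648 — short.
Trying y = 0.809 m: A R^(2/3) = 0.7361 — close enough.

y_n = 0.809 m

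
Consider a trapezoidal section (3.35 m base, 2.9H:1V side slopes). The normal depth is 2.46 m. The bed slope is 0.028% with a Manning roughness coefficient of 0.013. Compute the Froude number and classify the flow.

subcritical

With bottom width b = 3.35 m and side slope z = 2.9: A = (b + zy)y = (3.35 + 2.9×2.46)×2.46 = 25.79 m²; P = b + 2y√(1+z²) = 3.35 + 2×2.46×3.068 = 18.44 m.
Hydraulic radius R = A/P = 25.79/18.44 = 1.398 m.
V = (1/n) R^(2/3) √S = (1/0.013) × 1.398^(2/3) × √0.00028 = 1.61 m/s. Hydraulic depth D_h = A/T = 25.79/17.62 = 1.464 m.
Froude number Fr = V/√(g·D_h) = 1.61/√(9.81×1.464) = 0.425, which is less than 1, so the flow is subcritical.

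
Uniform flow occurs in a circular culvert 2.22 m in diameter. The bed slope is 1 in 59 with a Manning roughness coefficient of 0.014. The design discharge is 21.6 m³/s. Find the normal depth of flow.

Manning's equation rearranged: A R^(2/3) = nQ / (1·√S) = 0.014 × 21.6 / (√0.01695) = 2.323.
Trying y = 1.23 m: A R^(2/3) = 1.549 — too small.
Trying y = 1.63 m: A R^(2/3) = 2.324 — close enough.

y_n = 1.63 m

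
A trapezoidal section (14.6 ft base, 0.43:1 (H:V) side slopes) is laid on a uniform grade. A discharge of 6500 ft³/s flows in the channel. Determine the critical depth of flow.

y_c = 15.6 ft

At critical depth, Q² T / (g A³) = 1, i.e. A³/T = Q²/g = 6500²/32.2 = 1312000.
Try y = 19.7 ft: A³/T = 2977000 — high.
Try y = 15.6 ft: A³/T = 1311000 — close enough.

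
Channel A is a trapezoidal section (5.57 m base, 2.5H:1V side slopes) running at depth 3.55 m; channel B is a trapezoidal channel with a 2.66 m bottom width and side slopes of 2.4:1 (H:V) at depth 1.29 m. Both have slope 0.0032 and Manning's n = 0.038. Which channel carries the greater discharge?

Channel A: With bottom width b = 5.57 m and side slope z = 2.5: A = (b + zy)y = (5.57 + 2.5×3.55)×3.55 = 51.28 m²; P = b + 2y√(1+z²) = 5.57 + 2×3.55×2.693 = 24.69 m. Hydraulic radius R = A/P = 51.28/24.69 = 2.077 m. Q_A = (1/0.038)·51.28·2.077^(2/3)·√0.0032 = 124.3 m³/s.
Channel B: With bottom width b = 2.66 m and side slope z = 2.4: A = (b + zy)y = (2.66 + 2.4×1.29)×1.29 = 7.425 m²; P = b + 2y√(1+z²) = 2.66 + 2×1.29×2.6 = 9.368 m. Hydraulic radius R = A/P = 7.425/9.368 = 0.7926 m. Q_B = (1/0.038)·7.425·0.7926^(2/3)·√0.0032 = 9.467 m³/s.
Q_A = 124.3 m³/s vs Q_B = 9.467 m³/s, so channel A carries more.

channel A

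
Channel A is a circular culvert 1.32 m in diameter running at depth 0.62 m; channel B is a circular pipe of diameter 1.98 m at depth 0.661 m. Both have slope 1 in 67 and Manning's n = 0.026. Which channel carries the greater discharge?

Channel A: For a circular section of diameter D = 1.32 m at depth y = 0.62 m, the central angle is θ = 2 arccos(1 − 2y/D) = 3.02 rad. Then A = (D²/8)(θ − sin θ) = 0.6315 m² and P = Dθ/2 = 1.993 m. Hydraulic radius R = A/P = 0.6315/1.993 = 0.3168 m. Q_A = (1/0.026)·0.6315·0.3168^(2/3)·√0.01493 = 1.379 m³/s.
Channel B: For a circular section of diameter D = 1.98 m at depth y = 0.661 m, the central angle is θ = 2 arccos(1 − 2y/D) = 2.464 rad. Then A = (D²/8)(θ − sin θ) = 0.9003 m² and P = Dθ/2 = 2.439 m. Hydraulic radius R = A/P = 0.9003/2.439 = 0.3691 m. Q_B = (1/0.026)·0.9003·0.3691^(2/3)·√0.01493 = 2.177 m³/s.
Q_A = 1.379 m³/s vs Q_B = 2.177 m³/s, so channel B carries more.

channel B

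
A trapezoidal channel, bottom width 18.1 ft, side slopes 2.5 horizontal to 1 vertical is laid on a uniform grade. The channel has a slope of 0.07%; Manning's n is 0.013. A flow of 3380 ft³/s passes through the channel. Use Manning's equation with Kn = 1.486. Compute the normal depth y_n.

Manning's equation rearranged: A R^(2/3) = nQ / (1.486·√S) = 0.013 × 3380 / (1.486 × √0.0007) = 1118.
Try y = 7.76 ft: A R^(2/3) = 834.8 — low.
Try y = 8.93 ft: A R^(2/3) = 1119 — matches.

y_n = 8.93 ft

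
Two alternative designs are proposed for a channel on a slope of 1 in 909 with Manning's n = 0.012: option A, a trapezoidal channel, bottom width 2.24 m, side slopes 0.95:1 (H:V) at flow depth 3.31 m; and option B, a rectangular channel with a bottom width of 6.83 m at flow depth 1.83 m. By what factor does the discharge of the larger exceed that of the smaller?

1.71

Channel A: With bottom width b = 2.24 m and side slope z = 0.95: A = (b + zy)y = (2.24 + 0.95×3.31)×3.31 = 17.82 m²; P = b + 2y√(1+z²) = 2.24 + 2×3.31×1.379 = 11.37 m. Hydraulic radius R = A/P = 17.82/11.37 = 1.567 m. Q_A = (1/0.012)·17.82·1.567^(2/3)·√0.0011 = 66.47 m³/s.
Channel B: Flow area A = b·y = 6.83 × 1.83 = 12.5 m². Wetted perimeter P = b + 2y = 6.83 + 2×1.83 = 10.49 m. Hydraulic radius R = A/P = 12.5/10.49 = 1.192 m. Q_B = (1/0.012)·12.5·1.192^(2/3)·√0.0011 = 38.83 m³/s.
The larger discharge is 66.47 m³/s and the smaller is 38.83 m³/s; the ratio is 1.71.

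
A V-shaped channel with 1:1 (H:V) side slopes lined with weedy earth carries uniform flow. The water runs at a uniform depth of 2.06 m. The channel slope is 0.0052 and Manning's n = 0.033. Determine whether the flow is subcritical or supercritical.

For a triangular section with side slope z = 1: A = zy² = 1×2.06² = 4.244 m²; P = 2y√(1+z²) = 2×2.06×1.414 = 5.827 m.
Hydraulic radius R = A/P = 4.244/5.827 = 0.7283 m.
V = (1/n) R^(2/3) √S = (1/0.033) × 0.7283^(2/3) × √0.0052 = 1.769 m/s. Hydraulic depth D_h = A/T = 4.244/4.12 = 1.03 m.
Froude number Fr = V/√(g·D_h) = 1.769/√(9.81×1.03) = 0.556, which is less than 1, so the flow is subcritical.

subcritical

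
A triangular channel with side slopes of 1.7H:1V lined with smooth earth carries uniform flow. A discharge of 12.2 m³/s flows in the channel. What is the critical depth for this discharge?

At critical depth, Q² T / (g A³) = 1, i.e. A³/T = Q²/g = 12.2²/9.81 = 15.17.
Try y = 1.35 m: A³/T = 6.479 — short.
Try y = 1.98 m: A³/T = 43.97 — over.
Try y = 1.6 m: A³/T = 15.15 — ≈ 15.17.

y_c = 1.6 m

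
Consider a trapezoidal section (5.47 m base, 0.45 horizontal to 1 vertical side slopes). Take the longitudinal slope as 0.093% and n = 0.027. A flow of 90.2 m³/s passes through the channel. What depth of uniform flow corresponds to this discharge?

Manning's equation rearranged: A R^(2/3) = nQ / (1·√S) = 0.027 × 90.2 / (√0.00093) = 79.86.
Try y = 6.5 m: A R^(2/3) = 107.5 — too large.
Try y = 4.36 m: A R^(2/3) = 54.07 — too small.
Try y = 5.48 m: A R^(2/3) = 79.82 — close enough.

y_n = 5.48 m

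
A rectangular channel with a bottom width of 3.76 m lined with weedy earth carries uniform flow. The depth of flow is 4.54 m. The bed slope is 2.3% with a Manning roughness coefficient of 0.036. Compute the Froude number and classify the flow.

subcritical

Flow area A = b·y = 3.76 × 4.54 = 17.07 m². Wetted perimeter P = b + 2y = 3.76 + 2×4.54 = 12.84 m.
Hydraulic radius R = A/P = 17.07/12.84 = 1.329 m.
V = (1/n) R^(2/3) √S = (1/0.036) × 1.329^(2/3) × √0.023 = 5.093 m/s. Hydraulic depth D_h = A/T = 17.07/3.76 = 4.54 m.
Froude number Fr = V/√(g·D_h) = 5.093/√(9.81×4.54) = 0.763, which is less than 1, so the flow is subcritical.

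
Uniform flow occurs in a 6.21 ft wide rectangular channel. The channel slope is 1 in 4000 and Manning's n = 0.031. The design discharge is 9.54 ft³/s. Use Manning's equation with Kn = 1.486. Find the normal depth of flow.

y_n = 1.84 ft

Manning's equation rearranged: A R^(2/3) = nQ / (1.486·√S) = 0.031 × 9.54 / (1.486 × √0.00025) = 12.59.
Trying y = 2.34 ft: A R^(2/3) = 17.61 — too large.
Trying y = 1.62 ft: A R^(2/3) = 10.49 — too small.
Trying y = 1.84 ft: A R^(2/3) = 12.58 — close enough.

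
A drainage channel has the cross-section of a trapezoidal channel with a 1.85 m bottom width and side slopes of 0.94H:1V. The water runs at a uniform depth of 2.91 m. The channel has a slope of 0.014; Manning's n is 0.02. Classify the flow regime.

With bottom width b = 1.85 m and side slope z = 0.94: A = (b + zy)y = (1.85 + 0.94×2.91)×2.91 = 13.34 m²; P = b + 2y√(1+z²) = 1.85 + 2×2.91×1.372 = 9.838 m.
Hydraulic radius R = A/P = 13.34/9.838 = 1.356 m.
V = (1/n) R^(2/3) √S = (1/0.02) × 1.356^(2/3) × √0.014 = 7.249 m/s. Hydraulic depth D_h = A/T = 13.34/7.321 = 1.823 m.
Froude number Fr = V/√(g·D_h) = 7.249/√(9.81×1.823) = 1.71, which is greater than 1, so the flow is supercritical.

supercritical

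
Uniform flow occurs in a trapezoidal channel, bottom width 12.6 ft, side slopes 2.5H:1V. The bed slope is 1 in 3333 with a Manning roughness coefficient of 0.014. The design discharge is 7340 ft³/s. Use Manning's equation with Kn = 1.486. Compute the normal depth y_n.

y_n = 16.9 ft

Manning's equation rearranged: A R^(2/3) = nQ / (1.486·√S) = 0.014 × 7340 / (1.486 × √0.0003) = 3992.
Try y = 11.5 ft: A R^(2/3) = 1636 — short.
Try y = 19.7 ft: A R^(2/3) = 5755 — over.
Try y = 16.9 ft: A R^(2/3) = 3995 — ≈ 3992.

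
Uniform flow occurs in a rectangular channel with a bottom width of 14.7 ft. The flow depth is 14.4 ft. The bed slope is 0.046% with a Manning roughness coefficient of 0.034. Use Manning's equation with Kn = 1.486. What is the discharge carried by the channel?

Flow area A = b·y = 14.7 × 14.4 = 211.7 ft². Wetted perimeter P = b + 2y = 14.7 + 2×14.4 = 43.5 ft.
Hydraulic radius R = A/P = 211.7/43.5 = 4.866 ft.
Manning's equation: Q = (1.486/n) A R^(2/3) S^(1/2) = (1.486/0.034) × 211.7 × 4.866^(2/3) × 0.00046^(1/2) = 570 ft³/s.

Q = 570 ft³/s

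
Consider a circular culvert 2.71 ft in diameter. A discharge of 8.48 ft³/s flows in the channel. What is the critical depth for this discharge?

At critical depth, Q² T / (g A³) = 1, i.e. A³/T = Q²/g = 8.48²/32.2 = 2.233.
At y = 0.799 ft: A³/T = 1.16 — too small.
At y = 1.12 ft: A³/T = 4.27 — too large.
At y = 0.946 ft: A³/T = 2.23 — matches.

y_c = 0.946 ft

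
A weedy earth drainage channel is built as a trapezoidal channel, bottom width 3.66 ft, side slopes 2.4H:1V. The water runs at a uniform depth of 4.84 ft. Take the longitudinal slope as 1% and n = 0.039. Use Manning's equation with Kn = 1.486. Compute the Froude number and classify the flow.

subcritical

With bottom width b = 3.66 ft and side slope z = 2.4: A = (b + zy)y = (3.66 + 2.4×4.84)×4.84 = 73.94 ft²; P = b + 2y√(1+z²) = 3.66 + 2×4.84×2.6 = 28.83 ft.
Hydraulic radius R = A/P = 73.94/28.83 = 2.565 ft.
V = (1.486/n) R^(2/3) √S = (1.486/0.039) × 2.565^(2/3) × √0.01 = 7.139 ft/s. Hydraulic depth D_h = A/T = 73.94/26.89 = 2.749 ft.
Froude number Fr = V/√(g·D_h) = 7.139/√(32.2×2.749) = 0.759, which is less than 1, so the flow is subcritical.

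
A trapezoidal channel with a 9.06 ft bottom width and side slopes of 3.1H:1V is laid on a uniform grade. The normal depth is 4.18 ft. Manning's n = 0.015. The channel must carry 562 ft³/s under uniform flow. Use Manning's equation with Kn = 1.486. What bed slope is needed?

With bottom width b = 9.06 ft and side slope z = 3.1: A = (b + zy)y = (9.06 + 3.1×4.18)×4.18 = 92.04 ft²; P = b + 2y√(1+z²) = 9.06 + 2×4.18×3.257 = 36.29 ft.
Hydraulic radius R = A/P = 92.04/36.29 = 2.536 ft.
From Manning's equation, S = [nQ / (1.486 A R^(2/3))]² = [0.015 × 562 / (1.486 × 92.04 × 2.536^(2/3))]² = 0.0011.

S = 0.0011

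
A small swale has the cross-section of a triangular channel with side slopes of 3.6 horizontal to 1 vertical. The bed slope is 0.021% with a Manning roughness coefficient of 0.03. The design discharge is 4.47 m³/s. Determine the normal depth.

y_n = 1.71 m

Manning's equation rearranged: A R^(2/3) = nQ / (1·√S) = 0.03 × 4.47 / (√0.00021) = 9.254.
At y = 1.98 m: A R^(2/3) = 13.68 — too large.
At y = 1.32 m: A R^(2/3) = 4.639 — too small.
At y = 1.71 m: A R^(2/3) = 9.251 — matches.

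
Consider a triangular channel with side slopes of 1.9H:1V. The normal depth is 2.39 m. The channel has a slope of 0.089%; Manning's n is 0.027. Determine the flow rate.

For a triangular section with side slope z = 1.9: A = zy² = 1.9×2.39² = 10.85 m²; P = 2y√(1+z²) = 2×2.39×2.147 = 10.26 m.
Hydraulic radius R = A/P = 10.85/10.26 = 1.057 m.
Manning's equation: Q = (1/n) A R^(2/3) S^(1/2) = (1/0.027) × 10.85 × 1.057^(2/3) × 0.00089^(1/2) = 12.4 m³/s.

Q = 12.4 m³/s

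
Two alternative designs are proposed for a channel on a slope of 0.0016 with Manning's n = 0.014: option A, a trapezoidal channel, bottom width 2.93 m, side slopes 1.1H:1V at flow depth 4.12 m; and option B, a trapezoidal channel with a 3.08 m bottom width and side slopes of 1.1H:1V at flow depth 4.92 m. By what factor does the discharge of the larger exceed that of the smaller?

Channel A: With bottom width b = 2.93 m and side slope z = 1.1: A = (b + zy)y = (2.93 + 1.1×4.12)×4.12 = 30.74 m²; P = b + 2y√(1+z²) = 2.93 + 2×4.12×1.487 = 15.18 m. Hydraulic radius R = A/P = 30.74/15.18 = 2.025 m. Q_A = (1/0.014)·30.74·2.025^(2/3)·√0.0016 = 140.6 m³/s.
Channel B: With bottom width b = 3.08 m and side slope z = 1.1: A = (b + zy)y = (3.08 + 1.1×4.92)×4.92 = 41.78 m²; P = b + 2y√(1+z²) = 3.08 + 2×4.92×1.487 = 17.71 m. Hydraulic radius R = A/P = 41.78/17.71 = 2.359 m. Q_B = (1/0.014)·41.78·2.359^(2/3)·√0.0016 = 211.6 m³/s.
The larger discharge is 211.6 m³/s and the smaller is 140.6 m³/s; the ratio is 1.5.

1.5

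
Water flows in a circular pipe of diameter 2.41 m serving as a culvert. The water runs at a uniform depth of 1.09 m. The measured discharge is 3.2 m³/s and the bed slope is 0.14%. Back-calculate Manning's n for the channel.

n = 0.016

For a circular section of diameter D = 2.41 m at depth y = 1.09 m, the central angle is θ = 2 arccos(1 − 2y/D) = 2.95 rad. Then A = (D²/8)(θ − sin θ) = 2.004 m² and P = Dθ/2 = 3.555 m.
Hydraulic radius R = A/P = 2.004/3.555 = 0.5637 m.
Rearranging Manning's equation: n = (1/Q) A R^(2/3) S^(1/2) = (1/3.2) × 2.004 × 0.5637^(2/3) × √0.0014 = 0.016.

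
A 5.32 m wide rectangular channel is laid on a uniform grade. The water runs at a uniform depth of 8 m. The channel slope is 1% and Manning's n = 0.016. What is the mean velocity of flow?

V = 9.91 m/s

Flow area A = b·y = 5.32 × 8 = 42.56 m². Wetted perimeter P = b + 2y = 5.32 + 2×8 = 21.32 m.
Hydraulic radius R = A/P = 42.56/21.32 = 1.996 m.
From Manning's equation, V = (1/n) R^(2/3) S^(1/2) = (1/0.016) × 1.996^(2/3) × 0.01^(1/2) = 9.91 m/s.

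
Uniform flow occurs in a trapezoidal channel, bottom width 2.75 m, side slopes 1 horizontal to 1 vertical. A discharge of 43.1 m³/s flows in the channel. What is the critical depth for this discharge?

y_c = 2.23 m

At critical depth, Q² T / (g A³) = 1, i.e. A³/T = Q²/g = 43.1²/9.81 = 189.4.
Try y = 1.94 m: A³/T = 113.6 — low.
Try y = 2.23 m: A³/T = 190 — close enough.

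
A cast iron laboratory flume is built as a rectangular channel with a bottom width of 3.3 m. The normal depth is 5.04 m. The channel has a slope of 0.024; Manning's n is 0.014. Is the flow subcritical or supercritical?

Flow area A = b·y = 3.3 × 5.04 = 16.63 m². Wetted perimeter P = b + 2y = 3.3 + 2×5.04 = 13.38 m.
Hydraulic radius R = A/P = 16.63/13.38 = 1.243 m.
V = (1/n) R^(2/3) √S = (1/0.014) × 1.243^(2/3) × √0.024 = 12.79 m/s. Hydraulic depth D_h = A/T = 16.63/3.3 = 5.04 m.
Froude number Fr = V/√(g·D_h) = 12.79/√(9.81×5.04) = 1.82, which is greater than 1, so the flow is supercritical.

supercritical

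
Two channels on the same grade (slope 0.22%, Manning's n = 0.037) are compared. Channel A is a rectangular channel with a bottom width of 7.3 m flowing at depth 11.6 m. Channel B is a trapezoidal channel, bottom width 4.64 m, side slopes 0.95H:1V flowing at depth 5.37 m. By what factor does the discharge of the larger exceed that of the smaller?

Channel A: Flow area A = b·y = 7.3 × 11.6 = 84.68 m². Wetted perimeter P = b + 2y = 7.3 + 2×11.6 = 30.5 m. Hydraulic radius R = A/P = 84.68/30.5 = 2.776 m. Q_A = (1/0.037)·84.68·2.776^(2/3)·√0.0022 = 212.1 m³/s.
Channel B: With bottom width b = 4.64 m and side slope z = 0.95: A = (b + zy)y = (4.64 + 0.95×5.37)×5.37 = 52.31 m²; P = b + 2y√(1+z²) = 4.64 + 2×5.37×1.379 = 19.45 m. Hydraulic radius R = A/P = 52.31/19.45 = 2.689 m. Q_B = (1/0.037)·52.31·2.689^(2/3)·√0.0022 = 128.2 m³/s.
The larger discharge is 212.1 m³/s and the smaller is 128.2 m³/s; the ratio is 1.65.

1.65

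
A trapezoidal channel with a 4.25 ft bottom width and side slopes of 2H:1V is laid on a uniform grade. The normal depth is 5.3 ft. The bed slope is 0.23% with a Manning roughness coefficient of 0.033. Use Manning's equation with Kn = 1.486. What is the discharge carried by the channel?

Q = 339 ft³/s

With bottom width b = 4.25 ft and side slope z = 2: A = (b + zy)y = (4.25 + 2×5.3)×5.3 = 78.7 ft²; P = b + 2y√(1+z²) = 4.25 + 2×5.3×2.236 = 27.95 ft.
Hydraulic radius R = A/P = 78.7/27.95 = 2.816 ft.
Manning's equation: Q = (1.486/n) A R^(2/3) S^(1/2) = (1.486/0.033) × 78.7 × 2.816^(2/3) × 0.0023^(1/2) = 339 ft³/s.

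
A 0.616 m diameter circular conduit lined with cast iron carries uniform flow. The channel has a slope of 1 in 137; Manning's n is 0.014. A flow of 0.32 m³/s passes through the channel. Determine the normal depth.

y_n = 0.348 m

Manning's equation rearranged: A R^(2/3) = nQ / (1·√S) = 0.014 × 0.32 / (√0.007299) = 0.05244.
At y = 0.275 m: A R^(2/3) = 0.03517 — short.
At y = 0.407 m: A R^(2/3) = 0.06628 — over.
At y = 0.348 m: A R^(2/3) = 0.05236 — matches.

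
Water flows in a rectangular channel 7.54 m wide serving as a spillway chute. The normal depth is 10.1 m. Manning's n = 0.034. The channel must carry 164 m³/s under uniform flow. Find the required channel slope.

S = 0.00139

Flow area A = b·y = 7.54 × 10.1 = 76.15 m². Wetted perimeter P = b + 2y = 7.54 + 2×10.1 = 27.74 m.
Hydraulic radius R = A/P = 76.15/27.74 = 2.745 m.
From Manning's equation, S = [nQ / (1 A R^(2/3))]² = [0.034 × 164 / (1 × 76.15 × 2.745^(2/3))]² = 0.00139.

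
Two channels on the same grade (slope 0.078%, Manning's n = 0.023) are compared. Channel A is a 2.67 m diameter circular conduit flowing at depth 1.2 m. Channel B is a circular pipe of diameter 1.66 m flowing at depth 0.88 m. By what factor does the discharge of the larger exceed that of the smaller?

2.68

Channel A: For a circular section of diameter D = 2.67 m at depth y = 1.2 m, the central angle is θ = 2 arccos(1 − 2y/D) = 2.939 rad. Then A = (D²/8)(θ − sin θ) = 2.44 m² and P = Dθ/2 = 3.924 m. Hydraulic radius R = A/P = 2.44/3.924 = 0.6218 m. Q_A = (1/0.023)·2.44·0.6218^(2/3)·√0.00078 = 2.158 m³/s.
Channel B: For a circular section of diameter D = 1.66 m at depth y = 0.88 m, the central angle is θ = 2 arccos(1 − 2y/D) = 3.262 rad. Then A = (D²/8)(θ − sin θ) = 1.165 m² and P = Dθ/2 = 2.708 m. Hydraulic radius R = A/P = 1.165/2.708 = 0.4303 m. Q_B = (1/0.023)·1.165·0.4303^(2/3)·√0.00078 = 0.8063 m³/s.
The larger discharge is 2.158 m³/s and the smaller is 0.8063 m³/s; the ratio is 2.68.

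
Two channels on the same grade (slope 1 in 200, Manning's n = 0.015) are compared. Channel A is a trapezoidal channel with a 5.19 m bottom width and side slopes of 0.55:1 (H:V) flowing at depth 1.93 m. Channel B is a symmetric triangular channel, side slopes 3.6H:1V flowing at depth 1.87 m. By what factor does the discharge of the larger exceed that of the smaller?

Channel A: With bottom width b = 5.19 m and side slope z = 0.55: A = (b + zy)y = (5.19 + 0.55×1.93)×1.93 = 12.07 m²; P = b + 2y√(1+z²) = 5.19 + 2×1.93×1.141 = 9.595 m. Hydraulic radius R = A/P = 12.07/9.595 = 1.257 m. Q_A = (1/0.015)·12.07·1.257^(2/3)·√0.005 = 66.26 m³/s.
Channel B: For a triangular section with side slope z = 3.6: A = zy² = 3.6×1.87² = 12.59 m²; P = 2y√(1+z²) = 2×1.87×3.736 = 13.97 m. Hydraulic radius R = A/P = 12.59/13.97 = 0.9009 m. Q_B = (1/0.015)·12.59·0.9009^(2/3)·√0.005 = 55.36 m³/s.
The larger discharge is 66.26 m³/s and the smaller is 55.36 m³/s; the ratio is 1.2.

1.2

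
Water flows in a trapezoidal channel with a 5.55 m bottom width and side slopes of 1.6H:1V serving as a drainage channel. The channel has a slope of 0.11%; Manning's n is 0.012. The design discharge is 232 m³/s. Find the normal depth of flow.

Manning's equation rearranged: A R^(2/3) = nQ / (1·√S) = 0.012 × 232 / (√0.0011) = 83.94.
Try y = 4.67 m: A R^(2/3) = 115.7 — high.
Try y = 3.51 m: A R^(2/3) = 63.97 — low.
Try y = 4.01 m: A R^(2/3) = 84.09 — close enough.

y_n = 4.01 m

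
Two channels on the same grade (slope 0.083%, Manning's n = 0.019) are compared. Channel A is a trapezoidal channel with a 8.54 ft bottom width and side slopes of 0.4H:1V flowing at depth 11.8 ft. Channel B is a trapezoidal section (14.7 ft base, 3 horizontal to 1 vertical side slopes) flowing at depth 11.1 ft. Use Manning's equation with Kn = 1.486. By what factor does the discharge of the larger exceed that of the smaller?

Channel A: With bottom width b = 8.54 ft and side slope z = 0.4: A = (b + zy)y = (8.54 + 0.4×11.8)×11.8 = 156.5 ft²; P = b + 2y√(1+z²) = 8.54 + 2×11.8×1.077 = 33.96 ft. Hydraulic radius R = A/P = 156.5/33.96 = 4.608 ft. Q_A = (1.486/0.019)·156.5·4.608^(2/3)·√0.00083 = 976.2 ft³/s.
Channel B: With bottom width b = 14.7 ft and side slope z = 3: A = (b + zy)y = (14.7 + 3×11.1)×11.1 = 532.8 ft²; P = b + 2y√(1+z²) = 14.7 + 2×11.1×3.162 = 84.9 ft. Hydraulic radius R = A/P = 532.8/84.9 = 6.275 ft. Q_B = (1.486/0.019)·532.8·6.275^(2/3)·√0.00083 = 4084 ft³/s.
The larger discharge is 4084 ft³/s and the smaller is 976.2 ft³/s; the ratio is 4.18.

4.18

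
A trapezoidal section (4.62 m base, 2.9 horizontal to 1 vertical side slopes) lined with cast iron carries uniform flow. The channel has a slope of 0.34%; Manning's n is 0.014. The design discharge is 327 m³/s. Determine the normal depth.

Manning's equation rearranged: A R^(2/3) = nQ / (1·√S) = 0.014 × 327 / (√0.0034) = 78.51.
Trying y = 3.09 m: A R^(2/3) = 61.63 — short.
Trying y = 4.14 m: A R^(2/3) = 119.7 — over.
Trying y = 3.44 m: A R^(2/3) = 78.42 — matches.

y_n = 3.44 m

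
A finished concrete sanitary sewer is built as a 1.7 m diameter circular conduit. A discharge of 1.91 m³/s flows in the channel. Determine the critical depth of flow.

y_c = 0.683 m

At critical depth, Q² T / (g A³) = 1, i.e. A³/T = Q²/g = 1.91²/9.81 = 0.3719.
Try y = 0.814 m: A³/T = 0.7288 — high.
Try y = 0.475 m: A³/T = 0.09149 — low.
Try y = 0.683 m: A³/T = 0.3721 — ≈ 0.3719.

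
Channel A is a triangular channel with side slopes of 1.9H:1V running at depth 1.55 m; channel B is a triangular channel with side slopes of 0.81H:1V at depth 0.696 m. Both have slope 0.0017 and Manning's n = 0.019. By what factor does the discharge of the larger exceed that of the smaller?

24.9

Channel A: For a triangular section with side slope z = 1.9: A = zy² = 1.9×1.55² = 4.565 m²; P = 2y√(1+z²) = 2×1.55×2.147 = 6.656 m. Hydraulic radius R = A/P = 4.565/6.656 = 0.6858 m. Q_A = (1/0.019)·4.565·0.6858^(2/3)·√0.0017 = 7.704 m³/s.
Channel B: For a triangular section with side slope z = 0.81: A = zy² = 0.81×0.696² = 0.3924 m²; P = 2y√(1+z²) = 2×0.696×1.287 = 1.791 m. Hydraulic radius R = A/P = 0.3924/1.791 = 0.219 m. Q_B = (1/0.019)·0.3924·0.219^(2/3)·√0.0017 = 0.3094 m³/s.
The larger discharge is 7.704 m³/s and the smaller is 0.3094 m³/s; the ratio is 24.9.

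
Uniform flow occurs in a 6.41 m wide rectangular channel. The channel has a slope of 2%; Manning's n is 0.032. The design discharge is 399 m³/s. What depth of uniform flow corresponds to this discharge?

y_n = 8.09 m

Manning's equation rearranged: A R^(2/3) = nQ / (1·√S) = 0.032 × 399 / (√0.02) = 90.28.
Trying y = 8.85 m: A R^(2/3) = 100.4 — too large.
Trying y = 8.09 m: A R^(2/3) = 90.24 — matches.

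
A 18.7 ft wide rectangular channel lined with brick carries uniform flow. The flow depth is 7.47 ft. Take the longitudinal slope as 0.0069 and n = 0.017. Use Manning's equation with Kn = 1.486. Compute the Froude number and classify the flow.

supercritical

Flow area A = b·y = 18.7 × 7.47 = 139.7 ft². Wetted perimeter P = b + 2y = 18.7 + 2×7.47 = 33.64 ft.
Hydraulic radius R = A/P = 139.7/33.64 = 4.152 ft.
V = (1.486/n) R^(2/3) √S = (1.486/0.017) × 4.152^(2/3) × √0.0069 = 18.76 ft/s. Hydraulic depth D_h = A/T = 139.7/18.7 = 7.47 ft.
Froude number Fr = V/√(g·D_h) = 18.76/√(32.2×7.47) = 1.21, which is greater than 1, so the flow is supercritical.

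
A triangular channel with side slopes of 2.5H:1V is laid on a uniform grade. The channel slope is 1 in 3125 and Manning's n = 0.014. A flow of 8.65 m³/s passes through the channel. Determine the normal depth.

Manning's equation rearranged: A R^(2/3) = nQ / (1·√S) = 0.014 × 8.65 / (√0.00032) = 6.77.
At y = 1.28 m: A R^(2/3) = 2.895 — short.
At y = 2.04 m: A R^(2/3) = 10.03 — over.
At y = 1.76 m: A R^(2/3) = 6.768 — ≈ 6.77.

y_n = 1.76 m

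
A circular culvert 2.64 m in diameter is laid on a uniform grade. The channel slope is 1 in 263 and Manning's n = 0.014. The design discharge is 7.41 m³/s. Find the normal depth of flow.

Manning's equation rearranged: A R^(2/3) = nQ / (1·√S) = 0.014 × 7.41 / (√0.003802) = 1.682.
Trying y = 0.979 m: A R^(2/3) = 1.216 — short.
Trying y = 1.38 m: A R^(2/3) = 2.236 — over.
Trying y = 1.17 m: A R^(2/3) = 1.682 — matches.

y_n = 1.17 m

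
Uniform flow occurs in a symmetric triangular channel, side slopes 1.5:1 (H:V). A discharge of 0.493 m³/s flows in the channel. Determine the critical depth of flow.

y_c = 0.466 m

At critical depth, Q² T / (g A³) = 1, i.e. A³/T = Q²/g = 0.493²/9.81 = 0.02478.
Try y = 0.552 m: A³/T = 0.05766 — over.
Try y = 0.329 m: A³/T = 0.004336 — short.
Try y = 0.466 m: A³/T = 0.02472 — matches.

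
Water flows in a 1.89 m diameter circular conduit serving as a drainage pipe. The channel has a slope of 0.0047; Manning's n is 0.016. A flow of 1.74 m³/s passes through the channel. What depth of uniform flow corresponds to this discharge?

Manning's equation rearranged: A R^(2/3) = nQ / (1·√S) = 0.016 × 1.74 / (√0.0047) = 0.4061.
At y = 0.732 m: A R^(2/3) = 0.5405 — too large.
At y = 0.56 m: A R^(2/3) = 0.3254 — too small.
At y = 0.628 m: A R^(2/3) = 0.4056 — ≈ 0.4061.

y_n = 0.628 m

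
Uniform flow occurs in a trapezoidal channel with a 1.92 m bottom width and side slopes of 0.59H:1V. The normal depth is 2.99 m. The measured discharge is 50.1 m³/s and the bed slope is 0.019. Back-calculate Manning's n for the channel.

n = 0.035

With bottom width b = 1.92 m and side slope z = 0.59: A = (b + zy)y = (1.92 + 0.59×2.99)×2.99 = 11.02 m²; P = b + 2y√(1+z²) = 1.92 + 2×2.99×1.161 = 8.863 m.
Hydraulic radius R = A/P = 11.02/8.863 = 1.243 m.
Rearranging Manning's equation: n = (1/Q) A R^(2/3) S^(1/2) = (1/50.1) × 11.02 × 1.243^(2/3) × √0.019 = 0.035.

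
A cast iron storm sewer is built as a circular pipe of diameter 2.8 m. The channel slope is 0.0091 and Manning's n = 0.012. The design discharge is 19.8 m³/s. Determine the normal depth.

Manning's equation rearranged: A R^(2/3) = nQ / (1·√S) = 0.012 × 19.8 / (√0.0091) = 2.491.
Try y = 1.07 m: A R^(2/3) = 1.504 — short.
Try y = 1.7 m: A R^(2/3) = 3.321 — over.
Try y = 1.42 m: A R^(2/3) = 2.486 — ≈ 2.491.

y_n = 1.42 m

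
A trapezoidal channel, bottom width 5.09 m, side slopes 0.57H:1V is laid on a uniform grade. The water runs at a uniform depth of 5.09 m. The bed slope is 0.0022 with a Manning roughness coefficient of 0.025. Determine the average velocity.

With bottom width b = 5.09 m and side slope z = 0.57: A = (b + zy)y = (5.09 + 0.57×5.09)×5.09 = 40.68 m²; P = b + 2y√(1+z²) = 5.09 + 2×5.09×1.151 = 16.81 m.
Hydraulic radius R = A/P = 40.68/16.81 = 2.42 m.
From Manning's equation, V = (1/n) R^(2/3) S^(1/2) = (1/0.025) × 2.42^(2/3) × 0.0022^(1/2) = 3.38 m/s.

V = 3.38 m/s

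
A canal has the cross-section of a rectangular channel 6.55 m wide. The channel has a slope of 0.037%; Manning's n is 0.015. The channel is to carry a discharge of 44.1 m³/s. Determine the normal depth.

y_n = 3.65 m

Manning's equation rearranged: A R^(2/3) = nQ / (1·√S) = 0.015 × 44.1 / (√0.00037) = 34.39.
Try y = 3.23 m: A R^(2/3) = 29.26 — too small.
Try y = 3.65 m: A R^(2/3) = 34.4 — close enough.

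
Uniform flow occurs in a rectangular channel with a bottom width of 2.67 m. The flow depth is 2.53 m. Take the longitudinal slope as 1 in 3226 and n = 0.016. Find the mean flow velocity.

V = 1.01 m/s

Flow area A = b·y = 2.67 × 2.53 = 6.755 m². Wetted perimeter P = b + 2y = 2.67 + 2×2.53 = 7.73 m.
Hydraulic radius R = A/P = 6.755/7.73 = 0.8739 m.
From Manning's equation, V = (1/n) R^(2/3) S^(1/2) = (1/0.016) × 0.8739^(2/3) × 0.00031^(1/2) = 1.01 m/s.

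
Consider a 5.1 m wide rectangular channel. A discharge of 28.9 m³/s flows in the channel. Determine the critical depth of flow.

y_c = 1.48 m

For a rectangular channel, critical depth y_c = (q²/g)^(1/3) where q = Q/b = 28.9/5.1 = 5.667 m²/s.
So y_c = (5.667²/9.81)^(1/3) = 1.48 m.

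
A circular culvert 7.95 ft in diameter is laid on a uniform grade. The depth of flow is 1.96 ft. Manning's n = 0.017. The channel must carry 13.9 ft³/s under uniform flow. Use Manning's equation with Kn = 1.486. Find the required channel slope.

S = 0.000231

For a circular section of diameter D = 7.95 ft at depth y = 1.96 ft, the central angle is θ = 2 arccos(1 − 2y/D) = 2.078 rad. Then A = (D²/8)(θ − sin θ) = 9.516 ft² and P = Dθ/2 = 8.262 ft.
Hydraulic radius R = A/P = 9.516/8.262 = 1.152 ft.
From Manning's equation, S = [nQ / (1.486 A R^(2/3))]² = [0.017 × 13.9 / (1.486 × 9.516 × 1.152^(2/3))]² = 0.000231.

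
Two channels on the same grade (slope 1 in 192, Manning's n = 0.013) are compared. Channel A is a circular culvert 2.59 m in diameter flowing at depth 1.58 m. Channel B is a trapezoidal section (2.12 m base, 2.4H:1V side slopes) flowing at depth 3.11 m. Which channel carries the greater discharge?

Channel A: For a circular section of diameter D = 2.59 m at depth y = 1.58 m, the central angle is θ = 2 arccos(1 − 2y/D) = 3.585 rad. Then A = (D²/8)(θ − sin θ) = 3.366 m² and P = Dθ/2 = 4.643 m. Hydraulic radius R = A/P = 3.366/4.643 = 0.725 m. Q_A = (1/0.013)·3.366·0.725^(2/3)·√0.005208 = 15.08 m³/s.
Channel B: With bottom width b = 2.12 m and side slope z = 2.4: A = (b + zy)y = (2.12 + 2.4×3.11)×3.11 = 29.81 m²; P = b + 2y√(1+z²) = 2.12 + 2×3.11×2.6 = 18.29 m. Hydraulic radius R = A/P = 29.81/18.29 = 1.629 m. Q_B = (1/0.013)·29.81·1.629^(2/3)·√0.005208 = 229.1 m³/s.
Q_A = 15.08 m³/s vs Q_B = 229.1 m³/s, so channel B carries more.

channel B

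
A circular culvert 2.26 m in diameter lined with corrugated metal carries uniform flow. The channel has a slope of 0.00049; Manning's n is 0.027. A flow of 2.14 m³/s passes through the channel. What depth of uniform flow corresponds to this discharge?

y_n = 1.76 m

Manning's equation rearranged: A R^(2/3) = nQ / (1·√S) = 0.027 × 2.14 / (√0.00049) = 2.61.
Try y = 2.1 m: A R^(2/3) = 2.947 — over.
Try y = 1.76 m: A R^(2/3) = 2.607 — ≈ 2.61.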